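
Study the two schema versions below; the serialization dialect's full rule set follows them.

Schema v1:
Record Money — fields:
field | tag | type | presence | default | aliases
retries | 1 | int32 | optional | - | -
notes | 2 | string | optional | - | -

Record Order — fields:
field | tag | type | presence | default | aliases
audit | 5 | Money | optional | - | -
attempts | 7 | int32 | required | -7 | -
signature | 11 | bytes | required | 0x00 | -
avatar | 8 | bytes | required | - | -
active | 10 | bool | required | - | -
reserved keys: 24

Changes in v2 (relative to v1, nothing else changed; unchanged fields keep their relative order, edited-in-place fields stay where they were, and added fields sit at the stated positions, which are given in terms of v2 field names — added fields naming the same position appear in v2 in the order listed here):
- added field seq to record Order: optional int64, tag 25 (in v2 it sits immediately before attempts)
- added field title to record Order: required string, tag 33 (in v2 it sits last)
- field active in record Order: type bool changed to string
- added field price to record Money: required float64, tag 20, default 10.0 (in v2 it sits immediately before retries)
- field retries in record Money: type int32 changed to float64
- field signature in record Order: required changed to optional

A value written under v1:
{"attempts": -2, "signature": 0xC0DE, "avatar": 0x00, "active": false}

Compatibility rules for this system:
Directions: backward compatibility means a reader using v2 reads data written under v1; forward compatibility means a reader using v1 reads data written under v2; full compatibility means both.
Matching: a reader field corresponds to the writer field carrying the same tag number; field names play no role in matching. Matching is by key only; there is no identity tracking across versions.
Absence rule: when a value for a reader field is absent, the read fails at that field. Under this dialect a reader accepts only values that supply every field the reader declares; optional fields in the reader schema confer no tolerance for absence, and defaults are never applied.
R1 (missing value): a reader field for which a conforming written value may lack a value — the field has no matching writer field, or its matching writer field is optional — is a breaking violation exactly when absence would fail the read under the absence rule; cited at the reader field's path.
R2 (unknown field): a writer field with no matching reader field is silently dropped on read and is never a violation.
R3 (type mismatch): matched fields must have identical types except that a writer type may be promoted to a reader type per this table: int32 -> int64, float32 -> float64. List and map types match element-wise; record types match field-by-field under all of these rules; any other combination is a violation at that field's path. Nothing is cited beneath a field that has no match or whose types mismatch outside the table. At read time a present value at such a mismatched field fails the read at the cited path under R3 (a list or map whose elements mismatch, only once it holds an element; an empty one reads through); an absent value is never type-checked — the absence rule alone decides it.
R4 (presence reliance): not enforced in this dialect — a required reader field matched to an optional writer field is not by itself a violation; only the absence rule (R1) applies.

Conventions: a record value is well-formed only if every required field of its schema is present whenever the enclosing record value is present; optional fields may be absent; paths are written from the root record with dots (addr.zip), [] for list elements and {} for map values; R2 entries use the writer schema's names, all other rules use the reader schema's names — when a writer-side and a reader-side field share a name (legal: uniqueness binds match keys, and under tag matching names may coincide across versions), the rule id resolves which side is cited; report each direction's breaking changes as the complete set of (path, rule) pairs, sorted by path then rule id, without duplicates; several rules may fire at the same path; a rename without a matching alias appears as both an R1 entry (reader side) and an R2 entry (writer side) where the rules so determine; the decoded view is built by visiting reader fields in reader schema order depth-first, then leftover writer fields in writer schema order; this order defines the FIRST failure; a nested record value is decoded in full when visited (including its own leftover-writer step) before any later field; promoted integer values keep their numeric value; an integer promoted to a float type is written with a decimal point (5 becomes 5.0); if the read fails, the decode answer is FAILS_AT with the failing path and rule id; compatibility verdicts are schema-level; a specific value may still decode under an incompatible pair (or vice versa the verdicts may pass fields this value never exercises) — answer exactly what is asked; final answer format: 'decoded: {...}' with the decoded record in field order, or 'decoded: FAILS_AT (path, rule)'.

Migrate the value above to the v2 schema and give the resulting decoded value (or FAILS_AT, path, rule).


each type pair in Order: writer, then reader
decoding the Order value with the v2 reader:
  read fails at audit under R1 (no fill)
  => FAILS_AT (audit, R1)
diffs on Order not affecting the asked answer:
  added field title to record Order: required string, tag 33 (in v2 it sits last) -> a verdict-level change on Order — the shown value reads the same
  added field price to record Money: required float64, tag 20, default 10.0 (in v2 it sits immediately before retries) -> a verdict-level change on Order — the shown value reads the same
  field active in record Order: type bool changed to string -> a verdict-level change on Order — the shown value reads the same
  added field seq to record Order: optional int64, tag 25 (in v2 it sits immediately before attempts) -> a verdict-level change on Order — the shown value reads the same
  field retries in record Money: type int32 changed to float64 -> a verdict-level change on Order — the shown value reads the same
  field signature in record Order: required changed to optional -> a verdict-level change on Order — the shown value reads the same

decoded: FAILS_AT (audit, R1)


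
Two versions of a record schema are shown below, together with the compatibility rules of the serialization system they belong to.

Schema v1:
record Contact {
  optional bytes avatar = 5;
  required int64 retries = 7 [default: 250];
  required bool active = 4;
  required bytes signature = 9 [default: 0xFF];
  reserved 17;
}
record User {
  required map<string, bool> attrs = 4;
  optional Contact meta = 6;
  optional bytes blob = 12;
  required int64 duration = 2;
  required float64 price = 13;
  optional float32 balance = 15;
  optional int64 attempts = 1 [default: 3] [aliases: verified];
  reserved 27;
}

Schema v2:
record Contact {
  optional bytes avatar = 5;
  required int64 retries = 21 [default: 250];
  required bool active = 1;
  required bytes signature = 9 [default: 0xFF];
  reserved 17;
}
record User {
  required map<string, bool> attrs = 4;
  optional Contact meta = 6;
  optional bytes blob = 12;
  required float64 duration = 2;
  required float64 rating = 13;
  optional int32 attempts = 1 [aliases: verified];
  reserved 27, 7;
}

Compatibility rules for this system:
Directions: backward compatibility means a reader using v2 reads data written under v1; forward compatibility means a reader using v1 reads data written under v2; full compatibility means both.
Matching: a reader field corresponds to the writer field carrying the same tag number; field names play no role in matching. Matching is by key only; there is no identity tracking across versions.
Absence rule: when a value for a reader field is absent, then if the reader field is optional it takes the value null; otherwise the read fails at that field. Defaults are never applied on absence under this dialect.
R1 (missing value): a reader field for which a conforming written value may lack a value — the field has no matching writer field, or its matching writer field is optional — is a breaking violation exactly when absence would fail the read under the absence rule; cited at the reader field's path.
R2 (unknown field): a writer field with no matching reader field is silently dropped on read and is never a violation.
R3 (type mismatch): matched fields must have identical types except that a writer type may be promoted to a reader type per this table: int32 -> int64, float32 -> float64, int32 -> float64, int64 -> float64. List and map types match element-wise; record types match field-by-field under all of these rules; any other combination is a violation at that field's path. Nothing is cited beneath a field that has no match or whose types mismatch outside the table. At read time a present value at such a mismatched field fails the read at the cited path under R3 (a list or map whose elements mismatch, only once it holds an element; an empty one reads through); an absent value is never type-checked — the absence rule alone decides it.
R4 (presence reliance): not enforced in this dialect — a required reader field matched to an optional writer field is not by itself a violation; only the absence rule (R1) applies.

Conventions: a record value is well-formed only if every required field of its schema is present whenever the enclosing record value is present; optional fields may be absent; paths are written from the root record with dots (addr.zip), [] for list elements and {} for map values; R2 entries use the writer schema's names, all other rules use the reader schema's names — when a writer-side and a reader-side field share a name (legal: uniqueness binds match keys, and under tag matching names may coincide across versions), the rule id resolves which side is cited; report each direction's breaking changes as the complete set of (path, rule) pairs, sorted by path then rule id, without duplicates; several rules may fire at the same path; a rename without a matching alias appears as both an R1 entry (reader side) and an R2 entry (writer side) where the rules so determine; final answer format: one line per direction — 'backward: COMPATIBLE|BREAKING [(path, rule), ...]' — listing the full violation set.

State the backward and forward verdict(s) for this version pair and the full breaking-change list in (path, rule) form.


backward: BREAKING [(attempts, R3), (meta.active, R1), (meta.retries, R1)]; forward: BREAKING [(duration, R3), (meta.active, R1), (meta.retries, R1)]

each type pair in User: writer, then reader
backward on User — v2 reading data written by v1:
  attrs: paired with writer attrs (map<string, bool> -> map<string, bool>; writer required)
  meta: paired with writer meta (Contact -> Contact; writer optional)
  blob: paired with writer blob (bytes -> bytes; writer optional)
  duration: paired with writer duration (int64 -> float64; writer required)
  rating: paired with writer price (float64 -> float64; writer required)
  attempts: paired with writer attempts (int64 -> int32; writer optional)
  leftover writer field: balance
  meta.avatar: paired with writer meta.avatar (bytes -> bytes; writer optional)
  meta.retries has no writer counterpart
  meta.active has no writer counterpart
  meta.signature: paired with writer meta.signature (bytes -> bytes; writer required)
  leftover writer field: meta.retries
  leftover writer field: meta.active
  violation R3 at attempts
  violation R1 at meta.active
  violation R1 at meta.retries
  => 3 violation(s): backward is BREAKING for User
forward on User — v1 reading data written by v2:
  attrs: paired with writer attrs (map<string, bool> -> map<string, bool>; writer required)
  meta: paired with writer meta (Contact -> Contact; writer optional)
  blob: paired with writer blob (bytes -> bytes; writer optional)
  duration: paired with writer duration (float64 -> int64; writer required)
  price: paired with writer rating (float64 -> float64; writer required)
  balance has no writer counterpart
  attempts: paired with writer attempts (int32 -> int64; writer optional)
  meta.avatar: paired with writer meta.avatar (bytes -> bytes; writer optional)
  meta.retries has no writer counterpart
  meta.active has no writer counterpart
  meta.signature: paired with writer meta.signature (bytes -> bytes; writer required)
  leftover writer field: meta.retries
  leftover writer field: meta.active
  violation R3 at duration
  violation R1 at meta.active
  violation R1 at meta.retries
  => 3 violation(s): forward is BREAKING for User


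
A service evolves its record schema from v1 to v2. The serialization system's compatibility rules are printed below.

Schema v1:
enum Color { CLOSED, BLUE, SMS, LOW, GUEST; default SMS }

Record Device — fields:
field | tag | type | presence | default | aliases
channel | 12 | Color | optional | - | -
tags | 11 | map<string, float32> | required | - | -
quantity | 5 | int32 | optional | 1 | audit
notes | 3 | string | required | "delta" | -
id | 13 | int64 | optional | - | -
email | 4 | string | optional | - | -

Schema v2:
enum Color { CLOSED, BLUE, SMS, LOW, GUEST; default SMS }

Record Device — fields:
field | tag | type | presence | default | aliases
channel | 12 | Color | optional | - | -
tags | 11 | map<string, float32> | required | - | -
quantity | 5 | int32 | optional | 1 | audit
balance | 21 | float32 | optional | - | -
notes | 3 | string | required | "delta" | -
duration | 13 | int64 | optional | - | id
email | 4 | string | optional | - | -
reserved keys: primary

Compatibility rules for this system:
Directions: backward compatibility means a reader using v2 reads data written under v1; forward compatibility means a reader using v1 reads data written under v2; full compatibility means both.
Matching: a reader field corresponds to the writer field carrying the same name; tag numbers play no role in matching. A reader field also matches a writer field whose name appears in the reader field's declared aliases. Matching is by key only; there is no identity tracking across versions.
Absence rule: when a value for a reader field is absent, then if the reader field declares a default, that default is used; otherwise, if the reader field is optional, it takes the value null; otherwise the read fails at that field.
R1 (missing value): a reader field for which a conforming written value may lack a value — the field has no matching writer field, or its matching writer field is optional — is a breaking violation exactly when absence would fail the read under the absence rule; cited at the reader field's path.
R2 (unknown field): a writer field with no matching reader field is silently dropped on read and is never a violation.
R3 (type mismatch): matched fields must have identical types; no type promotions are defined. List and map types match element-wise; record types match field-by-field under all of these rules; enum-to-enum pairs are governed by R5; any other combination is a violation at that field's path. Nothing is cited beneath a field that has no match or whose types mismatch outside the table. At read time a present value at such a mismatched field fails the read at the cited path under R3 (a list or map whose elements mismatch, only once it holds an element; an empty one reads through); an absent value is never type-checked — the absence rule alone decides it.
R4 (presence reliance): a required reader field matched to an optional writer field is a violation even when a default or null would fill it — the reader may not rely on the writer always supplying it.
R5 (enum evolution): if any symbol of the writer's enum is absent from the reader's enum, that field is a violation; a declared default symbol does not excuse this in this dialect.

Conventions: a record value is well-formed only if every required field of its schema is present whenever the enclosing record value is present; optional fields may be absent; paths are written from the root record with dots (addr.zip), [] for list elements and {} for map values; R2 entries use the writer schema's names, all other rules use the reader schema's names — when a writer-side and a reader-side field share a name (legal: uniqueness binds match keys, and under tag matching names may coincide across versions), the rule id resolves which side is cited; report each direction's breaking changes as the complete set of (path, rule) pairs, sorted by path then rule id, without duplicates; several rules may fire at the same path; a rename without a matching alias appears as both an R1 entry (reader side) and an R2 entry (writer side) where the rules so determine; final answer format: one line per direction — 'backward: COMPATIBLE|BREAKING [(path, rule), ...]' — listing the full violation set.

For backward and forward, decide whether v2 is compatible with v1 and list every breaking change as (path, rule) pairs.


backward: COMPATIBLE []; forward: COMPATIBLE []

in Device below, arrows point writer -> reader
backward for Device (reader v2, writer v1):
  writer optional, Color -> Color: reader channel maps from writer channel
  writer required, map<string, float32> -> map<string, float32>: reader tags maps from writer tags
  writer optional, int32 -> int32: reader quantity maps from writer quantity
  balance has no writer counterpart
  writer required, string -> string: reader notes maps from writer notes
  writer optional, int64 -> int64: reader duration maps from writer id
  writer optional, string -> string: reader email maps from writer email
  => backward verdict for Device: COMPATIBLE, no violations
forward for Device (reader v1, writer v2):
  writer optional, Color -> Color: reader channel maps from writer channel
  writer required, map<string, float32> -> map<string, float32>: reader tags maps from writer tags
  writer optional, int32 -> int32: reader quantity maps from writer quantity
  writer required, string -> string: reader notes maps from writer notes
  id has no writer counterpart
  writer optional, string -> string: reader email maps from writer email
  leftover writer field: balance
  leftover writer field: duration
  => forward verdict for Device: COMPATIBLE, no violations


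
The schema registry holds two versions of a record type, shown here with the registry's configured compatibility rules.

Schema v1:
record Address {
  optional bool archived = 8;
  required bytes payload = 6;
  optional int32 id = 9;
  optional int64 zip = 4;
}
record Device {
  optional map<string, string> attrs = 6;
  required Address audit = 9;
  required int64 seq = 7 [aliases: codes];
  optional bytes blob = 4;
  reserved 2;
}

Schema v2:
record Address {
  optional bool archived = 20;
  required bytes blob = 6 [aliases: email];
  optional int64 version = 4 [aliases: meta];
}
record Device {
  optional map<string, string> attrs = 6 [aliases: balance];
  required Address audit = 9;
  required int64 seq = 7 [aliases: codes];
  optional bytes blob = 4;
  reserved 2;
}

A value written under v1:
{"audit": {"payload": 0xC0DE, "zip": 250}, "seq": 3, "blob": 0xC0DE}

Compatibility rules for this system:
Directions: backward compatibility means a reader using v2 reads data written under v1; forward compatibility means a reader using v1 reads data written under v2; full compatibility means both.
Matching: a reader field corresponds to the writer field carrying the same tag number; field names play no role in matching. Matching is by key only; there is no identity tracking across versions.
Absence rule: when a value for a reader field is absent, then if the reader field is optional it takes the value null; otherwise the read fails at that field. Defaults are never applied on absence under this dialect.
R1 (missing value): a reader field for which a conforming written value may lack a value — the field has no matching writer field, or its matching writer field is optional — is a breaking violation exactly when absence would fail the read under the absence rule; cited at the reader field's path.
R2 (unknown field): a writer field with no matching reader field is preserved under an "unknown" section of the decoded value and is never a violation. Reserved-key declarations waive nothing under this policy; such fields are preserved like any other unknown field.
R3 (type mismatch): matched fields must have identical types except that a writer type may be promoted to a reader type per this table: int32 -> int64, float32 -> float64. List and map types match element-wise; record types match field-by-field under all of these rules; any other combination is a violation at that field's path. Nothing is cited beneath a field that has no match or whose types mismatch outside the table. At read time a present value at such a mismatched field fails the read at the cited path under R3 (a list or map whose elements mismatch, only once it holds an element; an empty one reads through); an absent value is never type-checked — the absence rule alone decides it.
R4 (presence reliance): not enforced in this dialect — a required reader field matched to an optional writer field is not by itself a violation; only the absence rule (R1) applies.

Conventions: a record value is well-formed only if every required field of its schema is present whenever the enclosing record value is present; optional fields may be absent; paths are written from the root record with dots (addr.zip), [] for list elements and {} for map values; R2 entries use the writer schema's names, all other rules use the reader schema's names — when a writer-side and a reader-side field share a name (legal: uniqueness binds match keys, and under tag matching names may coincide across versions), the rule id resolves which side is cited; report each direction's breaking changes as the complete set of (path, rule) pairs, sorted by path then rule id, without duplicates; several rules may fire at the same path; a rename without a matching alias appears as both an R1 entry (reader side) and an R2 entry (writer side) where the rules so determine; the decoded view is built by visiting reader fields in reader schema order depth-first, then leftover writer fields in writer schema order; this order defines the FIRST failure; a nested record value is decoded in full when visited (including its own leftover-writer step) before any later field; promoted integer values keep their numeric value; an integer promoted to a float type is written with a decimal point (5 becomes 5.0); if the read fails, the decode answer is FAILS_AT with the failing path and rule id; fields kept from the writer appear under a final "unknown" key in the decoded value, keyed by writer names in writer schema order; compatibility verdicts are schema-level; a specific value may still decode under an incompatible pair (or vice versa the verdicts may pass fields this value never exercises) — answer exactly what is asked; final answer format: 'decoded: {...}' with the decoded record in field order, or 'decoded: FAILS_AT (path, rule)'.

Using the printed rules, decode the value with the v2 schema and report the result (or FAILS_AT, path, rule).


in Device below, arrows point writer -> reader
decode (reader v2):
  attrs := null (not supplied -> null)
  audit.archived := null (not supplied -> null)
  audit.blob := 0xC0DE (from writer payload)
  audit.version := 250 (from writer zip)
  seq := 3
  blob := 0xC0DE
  => decoded: {"attrs": null, "audit": {"archived": null, "blob": 0xC0DE, "version": 250}, "seq": 3, "blob": 0xC0DE}
the rest of the Device diff is inert for this question:
  field archived in record Address: tag 8 changed to 20 -> fires no rule on Device under this dialect and leaves the result unchanged

decoded: {"attrs": null, "audit": {"archived": null, "blob": 0xC0DE, "version": 250}, "seq": 3, "blob": 0xC0DE}


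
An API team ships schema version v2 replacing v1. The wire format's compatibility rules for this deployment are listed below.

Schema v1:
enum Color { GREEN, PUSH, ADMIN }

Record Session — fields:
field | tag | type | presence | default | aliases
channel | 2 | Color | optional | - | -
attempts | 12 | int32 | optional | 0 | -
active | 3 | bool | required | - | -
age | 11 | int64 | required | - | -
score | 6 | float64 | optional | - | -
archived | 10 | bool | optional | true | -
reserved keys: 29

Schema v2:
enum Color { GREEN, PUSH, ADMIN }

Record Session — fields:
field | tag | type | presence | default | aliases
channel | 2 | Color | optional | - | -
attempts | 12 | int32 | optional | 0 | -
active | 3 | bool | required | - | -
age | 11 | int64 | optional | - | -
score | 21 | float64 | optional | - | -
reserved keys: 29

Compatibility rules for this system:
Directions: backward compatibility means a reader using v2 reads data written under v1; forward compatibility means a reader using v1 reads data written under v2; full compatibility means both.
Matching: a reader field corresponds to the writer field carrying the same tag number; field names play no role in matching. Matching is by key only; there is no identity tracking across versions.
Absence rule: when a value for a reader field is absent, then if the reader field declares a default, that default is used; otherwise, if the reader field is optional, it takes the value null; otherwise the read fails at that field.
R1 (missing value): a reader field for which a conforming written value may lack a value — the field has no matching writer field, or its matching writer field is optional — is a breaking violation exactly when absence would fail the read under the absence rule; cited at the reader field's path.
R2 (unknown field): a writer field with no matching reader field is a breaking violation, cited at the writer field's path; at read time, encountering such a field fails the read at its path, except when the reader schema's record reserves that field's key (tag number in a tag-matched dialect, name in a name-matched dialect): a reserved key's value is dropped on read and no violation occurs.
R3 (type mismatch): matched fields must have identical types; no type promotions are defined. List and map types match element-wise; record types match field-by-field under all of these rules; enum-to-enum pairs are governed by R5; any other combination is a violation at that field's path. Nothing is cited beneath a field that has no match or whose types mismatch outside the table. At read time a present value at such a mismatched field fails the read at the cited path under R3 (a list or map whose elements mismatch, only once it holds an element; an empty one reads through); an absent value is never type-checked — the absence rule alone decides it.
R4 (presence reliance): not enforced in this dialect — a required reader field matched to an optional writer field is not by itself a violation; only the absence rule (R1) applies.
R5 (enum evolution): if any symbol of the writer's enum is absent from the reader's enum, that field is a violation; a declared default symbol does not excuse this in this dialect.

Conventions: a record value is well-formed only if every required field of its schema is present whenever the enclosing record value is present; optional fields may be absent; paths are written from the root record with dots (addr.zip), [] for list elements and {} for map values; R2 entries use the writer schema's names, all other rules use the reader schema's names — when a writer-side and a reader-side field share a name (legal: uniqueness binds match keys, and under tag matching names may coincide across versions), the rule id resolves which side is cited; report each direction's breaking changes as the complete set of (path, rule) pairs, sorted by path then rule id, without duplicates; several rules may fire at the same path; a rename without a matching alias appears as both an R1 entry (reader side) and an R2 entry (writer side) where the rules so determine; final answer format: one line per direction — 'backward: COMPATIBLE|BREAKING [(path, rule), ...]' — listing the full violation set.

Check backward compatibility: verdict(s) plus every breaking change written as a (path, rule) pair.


backward: BREAKING [(archived, R2), (score, R2)]

arrows below run writer -> reader for Session
backward analysis of Session with v2 as reader and v1 as writer:
  writer optional, Color -> Color: reader channel maps from writer channel
  writer optional, int32 -> int32: reader attempts maps from writer attempts
  writer required, bool -> bool: reader active maps from writer active
  writer required, int64 -> int64: reader age maps from writer age
  score has no writer counterpart
  writer field score has no reader counterpart
  writer field archived has no reader counterpart
  violation R2 at archived
  violation R2 at score
  => backward verdict for Session: BREAKING, 2 violation(s)
ruling out the remaining Session differences:
  field age in record Session: required changed to optional -> its effect on Session is confined to the forward direction, not asked


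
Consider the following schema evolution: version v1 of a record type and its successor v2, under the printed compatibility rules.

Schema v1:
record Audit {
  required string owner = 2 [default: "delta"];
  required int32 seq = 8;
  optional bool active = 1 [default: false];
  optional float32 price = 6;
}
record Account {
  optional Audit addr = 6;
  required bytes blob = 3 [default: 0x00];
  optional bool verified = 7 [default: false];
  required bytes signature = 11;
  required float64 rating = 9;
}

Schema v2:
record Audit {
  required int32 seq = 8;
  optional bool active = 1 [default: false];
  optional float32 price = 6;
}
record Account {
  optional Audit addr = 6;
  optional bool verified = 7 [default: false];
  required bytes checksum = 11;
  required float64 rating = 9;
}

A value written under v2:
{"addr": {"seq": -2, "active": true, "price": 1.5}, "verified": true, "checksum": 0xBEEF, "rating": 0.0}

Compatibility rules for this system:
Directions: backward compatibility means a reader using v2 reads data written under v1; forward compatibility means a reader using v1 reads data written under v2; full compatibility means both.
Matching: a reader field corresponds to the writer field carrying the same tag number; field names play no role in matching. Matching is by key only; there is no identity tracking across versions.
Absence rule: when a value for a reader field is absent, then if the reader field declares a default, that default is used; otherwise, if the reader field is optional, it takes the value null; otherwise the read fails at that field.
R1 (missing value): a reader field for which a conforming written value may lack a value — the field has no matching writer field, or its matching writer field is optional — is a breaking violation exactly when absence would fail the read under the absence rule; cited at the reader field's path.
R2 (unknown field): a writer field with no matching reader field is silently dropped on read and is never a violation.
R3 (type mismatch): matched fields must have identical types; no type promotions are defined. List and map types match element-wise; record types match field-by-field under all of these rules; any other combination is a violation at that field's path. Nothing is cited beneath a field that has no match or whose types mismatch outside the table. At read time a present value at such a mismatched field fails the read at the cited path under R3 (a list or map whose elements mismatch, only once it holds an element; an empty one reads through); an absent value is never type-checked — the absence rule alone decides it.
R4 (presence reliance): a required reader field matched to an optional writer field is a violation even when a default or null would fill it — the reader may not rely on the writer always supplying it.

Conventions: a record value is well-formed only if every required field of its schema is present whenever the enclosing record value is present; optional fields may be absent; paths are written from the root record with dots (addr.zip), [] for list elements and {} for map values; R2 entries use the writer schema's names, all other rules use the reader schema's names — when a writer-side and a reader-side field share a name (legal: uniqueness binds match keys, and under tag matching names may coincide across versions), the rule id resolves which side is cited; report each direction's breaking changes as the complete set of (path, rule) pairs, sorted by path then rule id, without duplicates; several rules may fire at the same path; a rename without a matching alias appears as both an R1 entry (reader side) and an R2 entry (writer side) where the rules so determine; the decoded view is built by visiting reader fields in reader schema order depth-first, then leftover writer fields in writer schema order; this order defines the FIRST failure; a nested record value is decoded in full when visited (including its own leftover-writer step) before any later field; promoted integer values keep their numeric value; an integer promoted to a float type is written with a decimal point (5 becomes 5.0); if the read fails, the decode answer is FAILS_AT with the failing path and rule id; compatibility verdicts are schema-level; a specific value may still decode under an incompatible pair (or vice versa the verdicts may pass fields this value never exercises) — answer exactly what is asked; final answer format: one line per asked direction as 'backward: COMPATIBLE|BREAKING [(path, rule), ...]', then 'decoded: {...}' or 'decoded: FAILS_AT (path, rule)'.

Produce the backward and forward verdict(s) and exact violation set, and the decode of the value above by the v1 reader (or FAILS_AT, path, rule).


backward: COMPATIBLE []; forward: COMPATIBLE []; decoded: {"addr": {"owner": "delta", "seq": -2, "active": true, "price": 1.5}, "blob": 0x00, "verified": true, "signature": 0xBEEF, "rating": 0.0}

in Account below, arrows point writer -> reader
backward on Account — v2 reading data written by v1:
  writer optional, Audit -> Audit: reader addr maps from writer addr
  writer optional, bool -> bool: reader verified maps from writer verified
  writer required, bytes -> bytes: reader checksum maps from writer signature
  writer required, float64 -> float64: reader rating maps from writer rating
  writer blob: unknown to reader
  writer required, int32 -> int32: reader addr.seq maps from writer addr.seq
  writer optional, bool -> bool: reader addr.active maps from writer addr.active
  writer optional, float32 -> float32: reader addr.price maps from writer addr.price
  writer addr.owner: unknown to reader
  => no violations; backward on Account: COMPATIBLE
forward on Account — v1 reading data written by v2:
  writer optional, Audit -> Audit: reader addr maps from writer addr
  blob has no writer counterpart
  writer optional, bool -> bool: reader verified maps from writer verified
  writer required, bytes -> bytes: reader signature maps from writer checksum
  writer required, float64 -> float64: reader rating maps from writer rating
  addr.owner has no writer counterpart
  writer required, int32 -> int32: reader addr.seq maps from writer addr.seq
  writer optional, bool -> bool: reader addr.active maps from writer addr.active
  writer optional, float32 -> float32: reader addr.price maps from writer addr.price
  => no violations; forward on Account: COMPATIBLE
decoding the Account value with the v1 reader:
  addr.owner := "delta" (absent -> default)
  addr.seq := -2
  addr.active := true
  addr.price := 1.5
  blob := 0x00 (absent -> default)
  verified := true
  signature := 0xBEEF (from writer checksum)
  rating := 0.0
  => decoded: {"addr": {"owner": "delta", "seq": -2, "active": true, "price": 1.5}, "blob": 0x00, "verified": true, "signature": 0xBEEF, "rating": 0.0}


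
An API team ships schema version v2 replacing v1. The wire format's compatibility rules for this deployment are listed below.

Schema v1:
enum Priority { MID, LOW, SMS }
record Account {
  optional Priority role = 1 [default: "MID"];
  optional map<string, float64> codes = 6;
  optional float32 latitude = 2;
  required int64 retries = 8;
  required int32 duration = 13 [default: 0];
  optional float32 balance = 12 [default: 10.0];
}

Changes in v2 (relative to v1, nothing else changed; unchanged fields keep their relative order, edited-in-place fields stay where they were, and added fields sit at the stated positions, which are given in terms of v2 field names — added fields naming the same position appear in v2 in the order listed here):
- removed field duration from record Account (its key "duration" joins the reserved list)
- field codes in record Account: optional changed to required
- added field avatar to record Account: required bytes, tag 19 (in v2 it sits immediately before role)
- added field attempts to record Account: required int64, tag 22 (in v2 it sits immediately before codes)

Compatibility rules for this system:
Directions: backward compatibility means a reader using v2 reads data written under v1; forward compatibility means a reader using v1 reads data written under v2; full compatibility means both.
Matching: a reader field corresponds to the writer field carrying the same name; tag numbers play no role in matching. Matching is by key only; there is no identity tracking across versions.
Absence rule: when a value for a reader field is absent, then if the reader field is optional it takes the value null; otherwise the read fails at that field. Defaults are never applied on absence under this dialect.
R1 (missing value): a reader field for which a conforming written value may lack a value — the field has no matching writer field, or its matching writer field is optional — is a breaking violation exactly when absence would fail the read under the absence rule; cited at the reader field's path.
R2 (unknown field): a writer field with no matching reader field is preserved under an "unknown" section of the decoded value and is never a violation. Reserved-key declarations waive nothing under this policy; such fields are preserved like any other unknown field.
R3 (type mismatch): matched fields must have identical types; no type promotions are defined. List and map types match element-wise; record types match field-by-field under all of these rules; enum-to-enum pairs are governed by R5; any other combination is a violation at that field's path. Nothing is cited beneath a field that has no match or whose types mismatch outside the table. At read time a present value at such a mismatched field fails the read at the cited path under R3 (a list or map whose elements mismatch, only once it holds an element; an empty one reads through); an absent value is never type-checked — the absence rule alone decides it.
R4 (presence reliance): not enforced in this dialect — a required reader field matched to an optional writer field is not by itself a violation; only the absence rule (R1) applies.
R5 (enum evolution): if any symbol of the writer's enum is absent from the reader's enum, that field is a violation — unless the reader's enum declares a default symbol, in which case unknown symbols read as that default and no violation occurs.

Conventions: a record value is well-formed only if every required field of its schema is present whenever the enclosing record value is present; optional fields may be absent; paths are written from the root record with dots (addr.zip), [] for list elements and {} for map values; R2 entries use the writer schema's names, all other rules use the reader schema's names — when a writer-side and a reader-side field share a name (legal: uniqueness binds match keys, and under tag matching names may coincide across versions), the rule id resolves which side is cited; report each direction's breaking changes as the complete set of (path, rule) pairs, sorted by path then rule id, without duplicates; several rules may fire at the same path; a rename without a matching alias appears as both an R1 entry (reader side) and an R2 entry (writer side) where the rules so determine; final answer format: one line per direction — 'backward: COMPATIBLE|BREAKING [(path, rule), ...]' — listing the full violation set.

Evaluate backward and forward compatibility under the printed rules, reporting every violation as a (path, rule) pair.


in Account below, arrows point writer -> reader
checking backward for Account: reader v2 against writer v1:
  no writer field matches reader avatar
  writer optional, Priority -> Priority: reader role maps from writer role
  no writer field matches reader attempts
  writer optional, map<string, float64> -> map<string, float64>: reader codes maps from writer codes
  writer optional, float32 -> float32: reader latitude maps from writer latitude
  writer required, int64 -> int64: reader retries maps from writer retries
  writer optional, float32 -> float32: reader balance maps from writer balance
  writer duration: unknown to reader
  violation R1 at attempts
  violation R1 at avatar
  violation R1 at codes
  => backward: BREAKING (3)
checking forward for Account: reader v1 against writer v2:
  writer optional, Priority -> Priority: reader role maps from writer role
  writer required, map<string, float64> -> map<string, float64>: reader codes maps from writer codes
  writer optional, float32 -> float32: reader latitude maps from writer latitude
  writer required, int64 -> int64: reader retries maps from writer retries
  no writer field matches reader duration
  writer optional, float32 -> float32: reader balance maps from writer balance
  writer avatar: unknown to reader
  writer attempts: unknown to reader
  violation R1 at duration
  => forward: BREAKING (1)

backward: BREAKING [(attempts, R1), (avatar, R1), (codes, R1)]; forward: BREAKING [(duration, R1)]
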